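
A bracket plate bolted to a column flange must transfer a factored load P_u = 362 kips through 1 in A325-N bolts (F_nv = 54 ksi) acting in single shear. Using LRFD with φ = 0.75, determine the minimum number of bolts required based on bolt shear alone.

12 bolts

A_b = π·1²/4 = 0.7854 in².
Per-bolt design strength φR_n = 0.75 × 54 × 0.7854 × 1 = 31.81 kips.
n ≥ 362 / 31.81 = 11.38 → use 12 bolts.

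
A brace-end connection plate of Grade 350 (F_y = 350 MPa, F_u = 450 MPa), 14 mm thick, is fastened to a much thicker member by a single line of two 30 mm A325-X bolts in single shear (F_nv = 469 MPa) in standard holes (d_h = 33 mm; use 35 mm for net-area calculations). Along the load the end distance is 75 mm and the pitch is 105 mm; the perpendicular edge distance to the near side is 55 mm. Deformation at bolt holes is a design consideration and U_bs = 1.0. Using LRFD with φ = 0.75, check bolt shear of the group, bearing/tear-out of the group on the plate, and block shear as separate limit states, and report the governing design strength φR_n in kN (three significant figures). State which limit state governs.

Bolt shear: A_b = π·30²/4 = 706.9 mm²; R_n = 469 × 706.9 × 2 × 1 / 1000 = 663 kN → 0.75 × 663 = 497 kN.
Bearing: edge l_c = 58.5, r_n = 442.3 kN; interior l_c = 72, r_n = 453.6 kN; R_n = 442.3 + 1·453.6 = 895.9 kN → 672 kN.
Block shear: A_gv = 2520, A_nv = 1785, A_nt = 525 mm²; R_n = min(0.6F_uA_nv, 0.6F_yA_gv) + U_bs·F_u·A_nt = 718.2 kN → 539 kN.
Bolt shear governs: 497 kN.

497 kN (bolt shear governs)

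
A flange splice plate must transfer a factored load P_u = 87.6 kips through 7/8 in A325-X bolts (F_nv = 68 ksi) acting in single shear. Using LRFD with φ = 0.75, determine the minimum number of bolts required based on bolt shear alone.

3 bolts

A_b = π·0.875²/4 = 0.6013 in².
Per-bolt design strength φR_n = 0.75 × 68 × 0.6013 × 1 = 30.67 kips.
n ≥ 87.6 / 30.67 = 2.856 → use 3 bolts.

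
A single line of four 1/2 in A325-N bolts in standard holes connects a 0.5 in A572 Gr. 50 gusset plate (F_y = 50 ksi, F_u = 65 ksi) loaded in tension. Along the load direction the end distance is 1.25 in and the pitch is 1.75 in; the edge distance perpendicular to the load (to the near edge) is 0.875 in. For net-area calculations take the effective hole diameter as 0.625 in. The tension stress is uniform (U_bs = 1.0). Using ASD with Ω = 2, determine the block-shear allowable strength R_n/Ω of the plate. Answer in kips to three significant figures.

51.2 kips

Shear plane L_v = 1.25 + 3·1.75 = 6.5 in; A_gv = 6.5 × 0.5 = 3.25 in².
A_nv = (6.5 − 3.5·0.625) × 0.5 = 2.156 in².
A_nt = (0.875 − 0.5·0.625) × 0.5 = 0.2812 in².
0.6 F_u A_nv = 84.09 kips; 0.6 F_y A_gv = 97.5 kips → shear rupture governs the shear term.
R_n = 84.09 + 1.0 × 65 × 0.2812 = 102.4 kips.
Allowable strength R_n/Ω = 102.4 / 2 = 51.2 kips.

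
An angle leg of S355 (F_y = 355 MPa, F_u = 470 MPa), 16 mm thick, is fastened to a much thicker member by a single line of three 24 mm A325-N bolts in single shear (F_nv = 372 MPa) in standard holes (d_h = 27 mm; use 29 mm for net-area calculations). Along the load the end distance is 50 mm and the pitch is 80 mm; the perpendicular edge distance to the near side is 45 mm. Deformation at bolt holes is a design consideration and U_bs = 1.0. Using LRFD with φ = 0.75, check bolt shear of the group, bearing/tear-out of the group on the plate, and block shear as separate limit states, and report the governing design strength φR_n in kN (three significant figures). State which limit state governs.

Bolt shear: A_b = π·24²/4 = 452.4 mm²; R_n = 372 × 452.4 × 3 × 1 / 1000 = 504.9 kN → 0.75 × 504.9 = 379 kN.
Bearing: edge l_c = 36.5, r_n = 329.4 kN; interior l_c = 53, r_n = 433.2 kN; R_n = 329.4 + 2·433.2 = 1196 kN → 897 kN.
Block shear: A_gv = 3360, A_nv = 2200, A_nt = 488 mm²; R_n = min(0.6F_uA_nv, 0.6F_yA_gv) + U_bs·F_u·A_nt = 849.8 kN → 637 kN.
Bolt shear governs: 379 kN.

379 kN (bolt shear governs)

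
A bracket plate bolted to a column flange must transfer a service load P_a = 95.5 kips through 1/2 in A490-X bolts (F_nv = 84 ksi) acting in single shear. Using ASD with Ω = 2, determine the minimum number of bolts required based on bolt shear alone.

12 bolts

A_b = π·0.5²/4 = 0.1963 in².
Per-bolt allowable strength R_n/Ω = 84 × 0.1963 × 1 / 2 = 8.247 kips.
n ≥ 95.5 / 8.247 = 11.58 → use 12 bolts.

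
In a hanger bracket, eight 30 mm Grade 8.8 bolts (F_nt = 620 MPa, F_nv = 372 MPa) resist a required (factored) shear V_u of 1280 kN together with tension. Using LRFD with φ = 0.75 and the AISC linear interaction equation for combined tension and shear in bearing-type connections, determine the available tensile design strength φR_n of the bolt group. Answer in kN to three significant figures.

1290 kN

A_b = π·30²/4 = 706.9 mm²; f_rv = 1280 × 1000 / (8 × 706.9) = 226.4 MPa.
F'_nt = 1.3 F_nt − (F_nt / φF_nv) f_rv = 1.3·620 − (620/(0.75·372))·226.4 = 303 MPa, capped at F_nt → F'_nt = 303 MPa.
R_n = F'_nt · A_b · n = 303 × 706.9 × 8 / 1000 = 1713 kN.
Design strength φR_n = 0.75 × 1713 = 1290 kN.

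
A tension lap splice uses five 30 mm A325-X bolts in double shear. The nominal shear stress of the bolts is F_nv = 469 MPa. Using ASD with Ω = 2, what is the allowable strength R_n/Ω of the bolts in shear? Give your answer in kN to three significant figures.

A_b = π × 30² / 4 = 706.9 mm².
R_n = F_nv · A_b · n · n_s = 469 × 706.9 × 5 × 2 / 1000 = 3315 kN.
Allowable strength R_n/Ω = 3315 / 2 = 1660 kN.

1660 kN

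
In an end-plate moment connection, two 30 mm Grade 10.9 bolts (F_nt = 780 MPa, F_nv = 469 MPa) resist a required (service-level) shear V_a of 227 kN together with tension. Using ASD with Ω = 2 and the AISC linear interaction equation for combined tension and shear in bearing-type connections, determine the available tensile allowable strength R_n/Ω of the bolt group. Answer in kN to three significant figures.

339 kN

A_b = π·30²/4 = 706.9 mm²; f_rv = 227 × 1000 / (2 × 706.9) = 160.6 MPa.
F'_nt = 1.3 F_nt − (Ω F_nt / F_nv) f_rv = 1.3·780 − (2·780/469)·160.6 = 479.9 MPa, capped at F_nt → F'_nt = 479.9 MPa.
R_n = F'_nt · A_b · n = 479.9 × 706.9 × 2 / 1000 = 678.5 kN.
Allowable strength R_n/Ω = 678.5 / 2 = 339 kN.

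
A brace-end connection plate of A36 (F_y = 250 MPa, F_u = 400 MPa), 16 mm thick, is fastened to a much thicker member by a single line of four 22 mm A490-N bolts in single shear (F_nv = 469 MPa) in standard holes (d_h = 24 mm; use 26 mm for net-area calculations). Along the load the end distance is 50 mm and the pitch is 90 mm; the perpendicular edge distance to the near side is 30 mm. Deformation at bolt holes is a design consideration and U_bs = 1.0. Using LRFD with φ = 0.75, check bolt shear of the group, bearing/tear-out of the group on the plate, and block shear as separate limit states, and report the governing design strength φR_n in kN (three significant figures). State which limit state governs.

Bolt shear: A_b = π·22²/4 = 380.1 mm²; R_n = 469 × 380.1 × 4 × 1 / 1000 = 713.1 kN → 0.75 × 713.1 = 535 kN.
Bearing: edge l_c = 38, r_n = 291.8 kN; interior l_c = 66, r_n = 337.9 kN; R_n = 291.8 + 3·337.9 = 1306 kN → 979 kN.
Block shear: A_gv = 5120, A_nv = 3664, A_nt = 272 mm²; R_n = min(0.6F_uA_nv, 0.6F_yA_gv) + U_bs·F_u·A_nt = 876.8 kN → 658 kN.
Bolt shear governs: 535 kN.

535 kN (bolt shear governs)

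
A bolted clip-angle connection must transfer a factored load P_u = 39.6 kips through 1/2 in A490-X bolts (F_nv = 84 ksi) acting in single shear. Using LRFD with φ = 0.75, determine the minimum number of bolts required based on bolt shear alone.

4 bolts

A_b = π·0.5²/4 = 0.1963 in².
Per-bolt design strength φR_n = 0.75 × 84 × 0.1963 × 1 = 12.37 kips.
n ≥ 39.6 / 12.37 = 3.201 → use 4 bolts.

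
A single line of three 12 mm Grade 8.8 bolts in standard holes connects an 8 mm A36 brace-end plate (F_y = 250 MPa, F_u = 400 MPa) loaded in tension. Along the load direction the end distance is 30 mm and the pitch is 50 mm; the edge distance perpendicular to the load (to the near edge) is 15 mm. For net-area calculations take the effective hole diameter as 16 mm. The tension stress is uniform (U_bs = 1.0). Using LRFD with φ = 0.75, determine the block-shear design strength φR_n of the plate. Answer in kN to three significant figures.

134 kN

Shear plane L_v = 30 + 2·50 = 130 mm; A_gv = 130 × 8 = 1040 mm².
A_nv = (130 − 2.5·16) × 8 = 720 mm².
A_nt = (15 − 0.5·16) × 8 = 56 mm².
0.6 F_u A_nv = 172.8 kN; 0.6 F_y A_gv = 156 kN → shear yielding governs the shear term.
R_n = 156 + 1.0 × 400 × 56 / 1000 = 178.4 kN.
Design strength φR_n = 0.75 × 178.4 = 134 kN.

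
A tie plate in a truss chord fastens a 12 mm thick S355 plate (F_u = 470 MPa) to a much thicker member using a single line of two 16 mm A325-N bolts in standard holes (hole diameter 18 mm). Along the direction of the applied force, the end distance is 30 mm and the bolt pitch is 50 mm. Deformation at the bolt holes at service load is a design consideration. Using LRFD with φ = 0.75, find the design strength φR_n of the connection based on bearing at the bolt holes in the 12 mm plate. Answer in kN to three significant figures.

269 kN

Per bolt r_n = 1.2 l_c t F_u ≤ 2.4 d t F_u; upper limit = 2.4 × 16 × 12 × 470 / 1000 = 216.6 kN.
Edge bolt: l_c = 30 − 18/2 = 21 mm → 1.2 × 21 × 12 × 470 / 1000 = 142.1 → r_n = 142.1 kN.
Interior bolts: l_c = 50 − 18 = 32 mm → 1.2 × 32 × 12 × 470 / 1000 = 216.6 → r_n = 216.6 kN.
R_n = 1 × 142.1 + 1 × 216.6 = 358.7 kN.
Design strength φR_n = 0.75 × 358.7 = 269 kN.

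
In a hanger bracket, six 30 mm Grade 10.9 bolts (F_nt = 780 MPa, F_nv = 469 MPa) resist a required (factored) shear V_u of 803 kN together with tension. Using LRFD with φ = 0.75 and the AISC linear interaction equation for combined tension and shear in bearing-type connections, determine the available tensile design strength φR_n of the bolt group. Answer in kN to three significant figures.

1890 kN

A_b = π·30²/4 = 706.9 mm²; f_rv = 803 × 1000 / (6 × 706.9) = 189.3 MPa.
F'_nt = 1.3 F_nt − (F_nt / φF_nv) f_rv = 1.3·780 − (780/(0.75·469))·189.3 = 594.2 MPa, capped at F_nt → F'_nt = 594.2 MPa.
R_n = F'_nt · A_b · n = 594.2 × 706.9 × 6 / 1000 = 2520 kN.
Design strength φR_n = 0.75 × 2520 = 1890 kN.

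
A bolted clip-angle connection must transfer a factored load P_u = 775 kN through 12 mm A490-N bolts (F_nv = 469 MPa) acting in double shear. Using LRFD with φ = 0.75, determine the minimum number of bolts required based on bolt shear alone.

10 bolts

A_b = π·12²/4 = 113.1 mm².
Per-bolt design strength φR_n = 0.75 × 469 × 113.1 × 2 / 1000 = 79.56 kN.
n ≥ 775 / 79.56 = 9.741 → use 10 bolts.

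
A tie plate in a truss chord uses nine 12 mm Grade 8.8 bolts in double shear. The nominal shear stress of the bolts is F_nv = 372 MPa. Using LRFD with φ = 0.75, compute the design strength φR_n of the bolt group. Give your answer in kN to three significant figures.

568 kN

A_b = π × 12² / 4 = 113.1 mm².
R_n = F_nv · A_b · n · n_s = 372 × 113.1 × 9 × 2 / 1000 = 757.3 kN.
Design strength φR_n = 0.75 × 757.3 = 568 kN.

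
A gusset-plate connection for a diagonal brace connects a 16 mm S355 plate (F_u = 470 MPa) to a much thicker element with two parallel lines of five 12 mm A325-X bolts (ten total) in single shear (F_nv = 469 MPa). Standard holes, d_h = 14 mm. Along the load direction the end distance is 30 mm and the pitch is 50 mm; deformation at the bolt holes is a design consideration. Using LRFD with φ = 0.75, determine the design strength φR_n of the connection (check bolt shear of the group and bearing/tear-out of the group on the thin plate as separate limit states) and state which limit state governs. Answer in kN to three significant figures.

Bolt shear: A_b = π·12²/4 = 113.1 mm²; R_n = 469 × 113.1 × 10 × 1 / 1000 = 530.4 kN → 0.75 × 530.4 = 398 kN.
Bearing (1.2 l_c t F_u ≤ 2.4 d t F_u): upper limit = 2.4·12·16·470 / 1000 = 216.6 kN.
  Edge l_c = 30 − 14/2 = 23 → r_n = 207.6 kN; interior l_c = 50 − 14 = 36 → r_n = 216.6 kN.
  R_n,bearing = 2·207.6 + 8·216.6 = 2148 kN → 0.75 × 2148 = 1610 kN.
Bolt shear governs: 398 kN.

398 kN (bolt shear governs)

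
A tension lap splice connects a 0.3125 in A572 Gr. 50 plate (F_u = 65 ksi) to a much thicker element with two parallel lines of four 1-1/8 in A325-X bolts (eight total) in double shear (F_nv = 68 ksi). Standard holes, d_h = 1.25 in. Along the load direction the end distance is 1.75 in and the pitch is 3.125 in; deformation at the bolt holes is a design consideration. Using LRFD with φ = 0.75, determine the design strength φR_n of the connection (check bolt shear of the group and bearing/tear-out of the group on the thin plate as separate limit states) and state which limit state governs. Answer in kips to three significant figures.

Bolt shear: A_b = π·1.125²/4 = 0.994 in²; R_n = 68 × 0.994 × 8 × 2 = 1081 kips → 0.75 × 1081 = 811 kips.
Bearing (1.2 l_c t F_u ≤ 2.4 d t F_u): upper limit = 2.4·1.125·0.3125·65 = 54.84 kips.
  Edge l_c = 1.75 − 1.25/2 = 1.125 → r_n = 27.42 kips; interior l_c = 3.125 − 1.25 = 1.875 → r_n = 45.7 kips.
  R_n,bearing = 2·27.42 + 6·45.7 = 329.1 kips → 0.75 × 329.1 = 247 kips.
Bearing governs: 247 kips.

247 kips (bearing governs)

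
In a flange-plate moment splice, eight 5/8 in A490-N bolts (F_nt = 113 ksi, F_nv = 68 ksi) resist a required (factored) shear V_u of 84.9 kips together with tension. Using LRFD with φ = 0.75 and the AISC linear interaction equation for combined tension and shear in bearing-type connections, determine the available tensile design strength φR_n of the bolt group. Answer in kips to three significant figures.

A_b = π·0.625²/4 = 0.3068 in²; f_rv = 84.9 / (8 × 0.3068) = 34.59 ksi.
F'_nt = 1.3 F_nt − (F_nt / φF_nv) f_rv = 1.3·113 − (113/(0.75·68))·34.59 = 70.26 ksi, capped at F_nt → F'_nt = 70.26 ksi.
R_n = F'_nt · A_b · n = 70.26 × 0.3068 × 8 = 172.4 kips.
Design strength φR_n = 0.75 × 172.4 = 129 kips.

129 kips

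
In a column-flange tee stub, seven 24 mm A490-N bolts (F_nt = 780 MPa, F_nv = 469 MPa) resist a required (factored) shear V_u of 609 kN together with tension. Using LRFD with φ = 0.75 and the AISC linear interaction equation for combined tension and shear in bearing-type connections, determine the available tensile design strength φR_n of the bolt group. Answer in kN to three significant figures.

1400 kN

A_b = π·24²/4 = 452.4 mm²; f_rv = 609 × 1000 / (7 × 452.4) = 192.3 MPa.
F'_nt = 1.3 F_nt − (F_nt / φF_nv) f_rv = 1.3·780 − (780/(0.75·469))·192.3 = 587.6 MPa, capped at F_nt → F'_nt = 587.6 MPa.
R_n = F'_nt · A_b · n = 587.6 × 452.4 × 7 / 1000 = 1861 kN.
Design strength φR_n = 0.75 × 1861 = 1400 kN.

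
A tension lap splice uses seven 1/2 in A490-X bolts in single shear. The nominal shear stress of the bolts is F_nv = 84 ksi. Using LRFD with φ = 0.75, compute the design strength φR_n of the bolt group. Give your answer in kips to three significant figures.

A_b = π × 0.5² / 4 = 0.1963 in².
R_n = F_nv · A_b · n · n_s = 84 × 0.1963 × 7 × 1 = 115.5 kips.
Design strength φR_n = 0.75 × 115.5 = 86.6 kips.

86.6 kips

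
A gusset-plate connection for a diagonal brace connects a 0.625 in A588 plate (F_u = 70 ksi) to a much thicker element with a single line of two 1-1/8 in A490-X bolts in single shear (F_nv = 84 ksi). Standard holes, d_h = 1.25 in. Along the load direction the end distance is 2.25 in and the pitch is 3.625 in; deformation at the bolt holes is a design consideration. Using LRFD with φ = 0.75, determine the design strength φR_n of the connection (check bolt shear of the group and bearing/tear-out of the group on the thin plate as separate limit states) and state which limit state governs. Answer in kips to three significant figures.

Bolt shear: A_b = π·1.125²/4 = 0.994 in²; R_n = 84 × 0.994 × 2 × 1 = 167 kips → 0.75 × 167 = 125 kips.
Bearing (1.2 l_c t F_u ≤ 2.4 d t F_u): upper limit = 2.4·1.125·0.625·70 = 118.1 kips.
  Edge l_c = 2.25 − 1.25/2 = 1.625 → r_n = 85.31 kips; interior l_c = 3.625 − 1.25 = 2.375 → r_n = 118.1 kips.
  R_n,bearing = 1·85.31 + 1·118.1 = 203.4 kips → 0.75 × 203.4 = 153 kips.
Bolt shear governs: 125 kips.

125 kips (bolt shear governs)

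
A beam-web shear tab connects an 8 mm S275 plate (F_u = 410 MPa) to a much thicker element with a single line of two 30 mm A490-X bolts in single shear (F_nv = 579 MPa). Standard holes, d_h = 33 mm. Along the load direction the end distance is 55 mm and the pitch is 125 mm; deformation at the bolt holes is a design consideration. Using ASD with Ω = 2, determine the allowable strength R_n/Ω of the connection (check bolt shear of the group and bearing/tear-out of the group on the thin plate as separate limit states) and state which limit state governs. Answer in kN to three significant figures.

Bolt shear: A_b = π·30²/4 = 706.9 mm²; R_n = 579 × 706.9 × 2 × 1 / 1000 = 818.5 kN → 818.5 / 2 = 409 kN.
Bearing (1.2 l_c t F_u ≤ 2.4 d t F_u): upper limit = 2.4·30·8·410 / 1000 = 236.2 kN.
  Edge l_c = 55 − 33/2 = 38.5 → r_n = 151.5 kN; interior l_c = 125 − 33 = 92 → r_n = 236.2 kN.
  R_n,bearing = 1·151.5 + 1·236.2 = 387.7 kN → 387.7 / 2 = 194 kN.
Bearing governs: 194 kN.

194 kN (bearing governs)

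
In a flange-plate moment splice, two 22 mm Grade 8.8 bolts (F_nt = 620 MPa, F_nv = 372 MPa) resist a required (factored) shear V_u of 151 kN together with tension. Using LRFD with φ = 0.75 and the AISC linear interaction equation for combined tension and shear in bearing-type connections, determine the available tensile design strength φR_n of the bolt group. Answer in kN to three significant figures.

A_b = π·22²/4 = 380.1 mm²; f_rv = 151 × 1000 / (2 × 380.1) = 198.6 MPa.
F'_nt = 1.3 F_nt − (F_nt / φF_nv) f_rv = 1.3·620 − (620/(0.75·372))·198.6 = 364.6 MPa, capped at F_nt → F'_nt = 364.6 MPa.
R_n = F'_nt · A_b · n = 364.6 × 380.1 × 2 / 1000 = 277.2 kN.
Design strength φR_n = 0.75 × 277.2 = 208 kN.

208 kN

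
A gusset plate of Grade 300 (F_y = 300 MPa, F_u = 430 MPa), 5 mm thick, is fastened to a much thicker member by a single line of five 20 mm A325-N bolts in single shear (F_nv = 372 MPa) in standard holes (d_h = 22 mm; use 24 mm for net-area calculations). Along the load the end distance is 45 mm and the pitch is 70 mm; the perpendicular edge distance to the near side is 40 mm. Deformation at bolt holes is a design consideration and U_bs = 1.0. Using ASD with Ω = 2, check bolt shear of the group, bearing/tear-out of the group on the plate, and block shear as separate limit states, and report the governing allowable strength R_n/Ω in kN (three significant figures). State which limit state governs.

Bolt shear: A_b = π·20²/4 = 314.2 mm²; R_n = 372 × 314.2 × 5 × 1 / 1000 = 584.3 kN → 584.3 / 2 = 292 kN.
Bearing: edge l_c = 34, r_n = 87.72 kN; interior l_c = 48, r_n = 103.2 kN; R_n = 87.72 + 4·103.2 = 500.5 kN → 250 kN.
Block shear: A_gv = 1625, A_nv = 1085, A_nt = 140 mm²; R_n = min(0.6F_uA_nv, 0.6F_yA_gv) + U_bs·F_u·A_nt = 340.1 kN → 170 kN.
Block shear governs: 170 kN.

170 kN (block shear governs)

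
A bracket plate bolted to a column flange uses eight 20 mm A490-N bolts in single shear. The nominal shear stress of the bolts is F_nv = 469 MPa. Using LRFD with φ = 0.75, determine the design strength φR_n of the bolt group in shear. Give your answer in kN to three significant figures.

884 kN

A_b = π × 20² / 4 = 314.2 mm².
R_n = F_nv · A_b · n · n_s = 469 × 314.2 × 8 × 1 / 1000 = 1179 kN.
Design strength φR_n = 0.75 × 1179 = 884 kN.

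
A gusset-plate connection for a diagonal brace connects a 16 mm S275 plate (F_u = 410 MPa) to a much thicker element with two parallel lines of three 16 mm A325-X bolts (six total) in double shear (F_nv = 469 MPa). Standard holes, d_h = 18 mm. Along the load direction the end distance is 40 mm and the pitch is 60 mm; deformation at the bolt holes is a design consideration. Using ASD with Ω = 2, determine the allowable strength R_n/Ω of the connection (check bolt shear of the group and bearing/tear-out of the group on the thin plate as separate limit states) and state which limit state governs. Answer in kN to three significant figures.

566 kN (bolt shear governs)

Bolt shear: A_b = π·16²/4 = 201.1 mm²; R_n = 469 × 201.1 × 6 × 2 / 1000 = 1132 kN → 1132 / 2 = 566 kN.
Bearing (1.2 l_c t F_u ≤ 2.4 d t F_u): upper limit = 2.4·16·16·410 / 1000 = 251.9 kN.
  Edge l_c = 40 − 18/2 = 31 → r_n = 244 kN; interior l_c = 60 − 18 = 42 → r_n = 251.9 kN.
  R_n,bearing = 2·244 + 4·251.9 = 1496 kN → 1496 / 2 = 748 kN.
Bolt shear governs: 566 kN.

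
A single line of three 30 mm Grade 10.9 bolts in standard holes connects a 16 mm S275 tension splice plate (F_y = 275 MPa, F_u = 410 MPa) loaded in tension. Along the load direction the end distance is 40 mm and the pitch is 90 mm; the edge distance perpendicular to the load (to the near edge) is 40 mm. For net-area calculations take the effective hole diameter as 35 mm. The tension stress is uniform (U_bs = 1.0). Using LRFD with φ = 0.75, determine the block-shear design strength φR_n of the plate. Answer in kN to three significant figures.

Shear plane L_v = 40 + 2·90 = 220 mm; A_gv = 220 × 16 = 3520 mm².
A_nv = (220 − 2.5·35) × 16 = 2120 mm².
A_nt = (40 − 0.5·35) × 16 = 360 mm².
0.6 F_u A_nv = 521.5 kN; 0.6 F_y A_gv = 580.8 kN → shear rupture governs the shear term.
R_n = 521.5 + 1.0 × 410 × 360 / 1000 = 669.1 kN.
Design strength φR_n = 0.75 × 669.1 = 502 kN.

502 kN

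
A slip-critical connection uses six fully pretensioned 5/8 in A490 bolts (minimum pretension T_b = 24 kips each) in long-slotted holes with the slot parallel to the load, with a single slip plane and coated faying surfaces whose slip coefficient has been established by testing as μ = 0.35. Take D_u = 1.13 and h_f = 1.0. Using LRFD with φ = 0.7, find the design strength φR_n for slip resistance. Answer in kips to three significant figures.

39.9 kips

R_n = μ · D_u · h_f · T_b · n_s · n_b = 0.35 × 1.13 × 1.0 × 24 × 1 × 6 = 56.95 kips.
Design strength φR_n = 0.7 × 56.95 = 39.9 kips.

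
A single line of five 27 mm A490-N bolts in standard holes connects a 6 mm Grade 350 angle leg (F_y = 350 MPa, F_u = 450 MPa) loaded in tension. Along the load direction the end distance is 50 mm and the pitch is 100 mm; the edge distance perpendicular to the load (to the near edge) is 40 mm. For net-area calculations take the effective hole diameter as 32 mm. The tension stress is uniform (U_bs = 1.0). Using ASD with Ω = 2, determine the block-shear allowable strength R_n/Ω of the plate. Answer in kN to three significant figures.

Shear plane L_v = 50 + 4·100 = 450 mm; A_gv = 450 × 6 = 2700 mm².
A_nv = (450 − 4.5·32) × 6 = 1836 mm².
A_nt = (40 − 0.5·32) × 6 = 144 mm².
0.6 F_u A_nv = 495.7 kN; 0.6 F_y A_gv = 567 kN → shear rupture governs the shear term.
R_n = 495.7 + 1.0 × 450 × 144 / 1000 = 560.5 kN.
Allowable strength R_n/Ω = 560.5 / 2 = 280 kN.

280 kN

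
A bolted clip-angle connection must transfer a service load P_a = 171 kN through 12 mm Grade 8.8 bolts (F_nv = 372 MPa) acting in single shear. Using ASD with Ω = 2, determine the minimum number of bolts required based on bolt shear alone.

A_b = π·12²/4 = 113.1 mm².
Per-bolt allowable strength R_n/Ω = 372 × 113.1 × 1 / 1000 / 2 = 21.04 kN.
n ≥ 171 / 21.04 = 8.129 → use 9 bolts.

9 bolts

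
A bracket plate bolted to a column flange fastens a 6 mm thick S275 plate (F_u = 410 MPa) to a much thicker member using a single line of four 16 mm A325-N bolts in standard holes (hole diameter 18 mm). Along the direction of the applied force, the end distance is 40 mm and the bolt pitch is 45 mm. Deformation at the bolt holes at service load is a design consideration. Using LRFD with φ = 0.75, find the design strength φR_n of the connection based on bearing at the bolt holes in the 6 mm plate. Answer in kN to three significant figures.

248 kN

Per bolt r_n = 1.2 l_c t F_u ≤ 2.4 d t F_u; upper limit = 2.4 × 16 × 6 × 410 / 1000 = 94.46 kN.
Edge bolt: l_c = 40 − 18/2 = 31 mm → 1.2 × 31 × 6 × 410 / 1000 = 91.51 → r_n = 91.51 kN.
Interior bolts: l_c = 45 − 18 = 27 mm → 1.2 × 27 × 6 × 410 / 1000 = 79.7 → r_n = 79.7 kN.
R_n = 1 × 91.51 + 3 × 79.7 = 330.6 kN.
Design strength φR_n = 0.75 × 330.6 = 248 kN.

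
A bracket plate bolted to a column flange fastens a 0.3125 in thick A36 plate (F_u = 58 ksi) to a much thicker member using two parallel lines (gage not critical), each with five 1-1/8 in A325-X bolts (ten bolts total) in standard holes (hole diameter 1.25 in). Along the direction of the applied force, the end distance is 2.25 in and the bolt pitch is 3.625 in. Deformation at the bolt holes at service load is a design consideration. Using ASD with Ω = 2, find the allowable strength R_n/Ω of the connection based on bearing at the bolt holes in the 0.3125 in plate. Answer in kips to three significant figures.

Per bolt r_n = 1.2 l_c t F_u ≤ 2.4 d t F_u; upper limit = 2.4 × 1.125 × 0.3125 × 58 = 48.94 kips.
Edge bolt: l_c = 2.25 − 1.25/2 = 1.625 in → 1.2 × 1.625 × 0.3125 × 58 = 35.34 → r_n = 35.34 kips.
Interior bolts: l_c = 3.625 − 1.25 = 2.375 in → 1.2 × 2.375 × 0.3125 × 58 = 51.66 → r_n = 48.94 kips.
R_n = 2 × 35.34 + 8 × 48.94 = 462.2 kips.
Allowable strength R_n/Ω = 462.2 / 2 = 231 kips.

231 kips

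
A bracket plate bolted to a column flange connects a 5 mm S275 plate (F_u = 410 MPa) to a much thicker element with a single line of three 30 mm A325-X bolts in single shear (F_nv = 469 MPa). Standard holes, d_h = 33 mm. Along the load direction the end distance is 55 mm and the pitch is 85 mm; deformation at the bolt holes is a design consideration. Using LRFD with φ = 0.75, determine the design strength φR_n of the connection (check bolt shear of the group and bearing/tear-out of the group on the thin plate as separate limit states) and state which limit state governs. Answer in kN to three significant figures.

Bolt shear: A_b = π·30²/4 = 706.9 mm²; R_n = 469 × 706.9 × 3 × 1 / 1000 = 994.5 kN → 0.75 × 994.5 = 746 kN.
Bearing (1.2 l_c t F_u ≤ 2.4 d t F_u): upper limit = 2.4·30·5·410 / 1000 = 147.6 kN.
  Edge l_c = 55 − 33/2 = 38.5 → r_n = 94.71 kN; interior l_c = 85 − 33 = 52 → r_n = 127.9 kN.
  R_n,bearing = 1·94.71 + 2·127.9 = 350.6 kN → 0.75 × 350.6 = 263 kN.
Bearing governs: 263 kN.

263 kN (bearing governs)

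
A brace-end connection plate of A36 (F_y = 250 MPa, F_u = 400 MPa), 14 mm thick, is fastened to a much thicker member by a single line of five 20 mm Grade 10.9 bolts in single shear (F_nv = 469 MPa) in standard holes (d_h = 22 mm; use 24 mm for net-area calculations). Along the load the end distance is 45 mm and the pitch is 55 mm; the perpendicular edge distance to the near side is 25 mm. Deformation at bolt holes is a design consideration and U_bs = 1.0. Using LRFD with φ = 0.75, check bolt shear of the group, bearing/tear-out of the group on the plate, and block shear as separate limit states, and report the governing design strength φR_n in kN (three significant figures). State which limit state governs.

Bolt shear: A_b = π·20²/4 = 314.2 mm²; R_n = 469 × 314.2 × 5 × 1 / 1000 = 736.7 kN → 0.75 × 736.7 = 553 kN.
Bearing: edge l_c = 34, r_n = 228.5 kN; interior l_c = 33, r_n = 221.8 kN; R_n = 228.5 + 4·221.8 = 1116 kN → 837 kN.
Block shear: A_gv = 3710, A_nv = 2198, A_nt = 182 mm²; R_n = min(0.6F_uA_nv, 0.6F_yA_gv) + U_bs·F_u·A_nt = 600.3 kN → 450 kN.
Block shear governs: 450 kN.

450 kN (block shear governs)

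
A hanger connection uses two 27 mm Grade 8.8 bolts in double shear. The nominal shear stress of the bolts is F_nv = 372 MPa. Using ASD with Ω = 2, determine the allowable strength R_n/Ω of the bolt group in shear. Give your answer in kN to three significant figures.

A_b = π × 27² / 4 = 572.6 mm².
R_n = F_nv · A_b · n · n_s = 372 × 572.6 × 2 × 2 / 1000 = 852 kN.
Allowable strength R_n/Ω = 852 / 2 = 426 kN.

426 kN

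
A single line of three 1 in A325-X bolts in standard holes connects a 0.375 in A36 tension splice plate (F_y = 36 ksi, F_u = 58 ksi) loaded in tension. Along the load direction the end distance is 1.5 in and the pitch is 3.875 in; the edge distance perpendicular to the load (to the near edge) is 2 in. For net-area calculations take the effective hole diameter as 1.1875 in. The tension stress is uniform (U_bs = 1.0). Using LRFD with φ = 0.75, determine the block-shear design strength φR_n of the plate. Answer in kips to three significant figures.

79.1 kips

Shear plane L_v = 1.5 + 2·3.875 = 9.25 in; A_gv = 9.25 × 0.375 = 3.469 in².
A_nv = (9.25 − 2.5·1.1875) × 0.375 = 2.355 in².
A_nt = (2 − 0.5·1.1875) × 0.375 = 0.5273 in².
0.6 F_u A_nv = 81.97 kips; 0.6 F_y A_gv = 74.92 kips → shear yielding governs the shear term.
R_n = 74.92 + 1.0 × 58 × 0.5273 = 105.5 kips.
Design strength φR_n = 0.75 × 105.5 = 79.1 kips.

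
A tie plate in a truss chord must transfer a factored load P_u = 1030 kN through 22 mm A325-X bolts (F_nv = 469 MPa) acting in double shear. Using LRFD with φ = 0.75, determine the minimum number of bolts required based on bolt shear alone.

A_b = π·22²/4 = 380.1 mm².
Per-bolt design strength φR_n = 0.75 × 469 × 380.1 × 2 / 1000 = 267.4 kN.
n ≥ 1030 / 267.4 = 3.852 → use 4 bolts.

4 bolts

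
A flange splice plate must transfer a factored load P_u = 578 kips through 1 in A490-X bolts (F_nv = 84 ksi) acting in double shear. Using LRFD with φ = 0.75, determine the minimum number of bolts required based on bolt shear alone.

A_b = π·1²/4 = 0.7854 in².
Per-bolt design strength φR_n = 0.75 × 84 × 0.7854 × 2 = 98.96 kips.
n ≥ 578 / 98.96 = 5.841 → use 6 bolts.

6 bolts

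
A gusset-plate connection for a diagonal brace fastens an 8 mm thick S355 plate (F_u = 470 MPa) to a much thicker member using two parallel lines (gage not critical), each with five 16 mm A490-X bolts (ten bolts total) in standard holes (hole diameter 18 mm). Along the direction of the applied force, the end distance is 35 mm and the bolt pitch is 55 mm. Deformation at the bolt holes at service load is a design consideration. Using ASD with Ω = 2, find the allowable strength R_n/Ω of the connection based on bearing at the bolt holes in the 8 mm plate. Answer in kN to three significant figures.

Per bolt r_n = 1.2 l_c t F_u ≤ 2.4 d t F_u; upper limit = 2.4 × 16 × 8 × 470 / 1000 = 144.4 kN.
Edge bolt: l_c = 35 − 18/2 = 26 mm → 1.2 × 26 × 8 × 470 / 1000 = 117.3 → r_n = 117.3 kN.
Interior bolts: l_c = 55 − 18 = 37 mm → 1.2 × 37 × 8 × 470 / 1000 = 166.9 → r_n = 144.4 kN.
R_n = 2 × 117.3 + 8 × 144.4 = 1390 kN.
Allowable strength R_n/Ω = 1390 / 2 = 695 kN.

695 kN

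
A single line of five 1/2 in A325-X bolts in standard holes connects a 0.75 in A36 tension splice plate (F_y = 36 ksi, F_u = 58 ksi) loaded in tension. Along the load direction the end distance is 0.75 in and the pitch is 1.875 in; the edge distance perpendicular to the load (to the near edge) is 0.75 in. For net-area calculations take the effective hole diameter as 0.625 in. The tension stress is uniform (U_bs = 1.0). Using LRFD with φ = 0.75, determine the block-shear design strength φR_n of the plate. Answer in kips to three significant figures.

115 kips

Shear plane L_v = 0.75 + 4·1.875 = 8.25 in; A_gv = 8.25 × 0.75 = 6.188 in².
A_nv = (8.25 − 4.5·0.625) × 0.75 = 4.078 in².
A_nt = (0.75 − 0.5·0.625) × 0.75 = 0.3281 in².
0.6 F_u A_nv = 141.9 kips; 0.6 F_y A_gv = 133.6 kips → shear yielding governs the shear term.
R_n = 133.6 + 1.0 × 58 × 0.3281 = 152.7 kips.
Design strength φR_n = 0.75 × 152.7 = 115 kips.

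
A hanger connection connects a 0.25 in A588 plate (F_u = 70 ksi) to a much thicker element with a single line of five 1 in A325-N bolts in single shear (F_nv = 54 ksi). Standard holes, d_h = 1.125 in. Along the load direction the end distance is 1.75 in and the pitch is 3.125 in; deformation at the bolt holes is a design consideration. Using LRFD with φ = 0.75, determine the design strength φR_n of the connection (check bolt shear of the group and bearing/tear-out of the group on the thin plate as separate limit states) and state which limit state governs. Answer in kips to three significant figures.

145 kips (bearing governs)

Bolt shear: A_b = π·1²/4 = 0.7854 in²; R_n = 54 × 0.7854 × 5 × 1 = 212.1 kips → 0.75 × 212.1 = 159 kips.
Bearing (1.2 l_c t F_u ≤ 2.4 d t F_u): upper limit = 2.4·1·0.25·70 = 42 kips.
  Edge l_c = 1.75 − 1.125/2 = 1.188 → r_n = 24.94 kips; interior l_c = 3.125 − 1.125 = 2 → r_n = 42 kips.
  R_n,bearing = 1·24.94 + 4·42 = 192.9 kips → 0.75 × 192.9 = 145 kips.
Bearing governs: 145 kips.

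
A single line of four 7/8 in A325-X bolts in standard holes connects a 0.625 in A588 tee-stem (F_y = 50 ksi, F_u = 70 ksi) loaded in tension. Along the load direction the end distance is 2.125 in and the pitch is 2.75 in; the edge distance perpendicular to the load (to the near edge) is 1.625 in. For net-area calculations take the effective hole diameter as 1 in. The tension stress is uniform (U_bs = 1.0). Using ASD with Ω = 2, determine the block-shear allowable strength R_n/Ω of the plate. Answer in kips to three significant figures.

115 kips

Shear plane L_v = 2.125 + 3·2.75 = 10.38 in; A_gv = 10.38 × 0.625 = 6.484 in².
A_nv = (10.38 − 3.5·1) × 0.625 = 4.297 in².
A_nt = (1.625 − 0.5·1) × 0.625 = 0.7031 in².
0.6 F_u A_nv = 180.5 kips; 0.6 F_y A_gv = 194.5 kips → shear rupture governs the shear term.
R_n = 180.5 + 1.0 × 70 × 0.7031 = 229.7 kips.
Allowable strength R_n/Ω = 229.7 / 2 = 115 kips.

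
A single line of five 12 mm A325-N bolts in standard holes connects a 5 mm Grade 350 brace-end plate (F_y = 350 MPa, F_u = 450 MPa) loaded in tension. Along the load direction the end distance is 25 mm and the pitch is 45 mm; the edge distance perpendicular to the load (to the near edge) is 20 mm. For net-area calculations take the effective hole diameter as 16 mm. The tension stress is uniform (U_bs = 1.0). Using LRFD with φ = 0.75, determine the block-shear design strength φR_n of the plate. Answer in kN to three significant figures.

Shear plane L_v = 25 + 4·45 = 205 mm; A_gv = 205 × 5 = 1025 mm².
A_nv = (205 − 4.5·16) × 5 = 665 mm².
A_nt = (20 − 0.5·16) × 5 = 60 mm².
0.6 F_u A_nv = 179.6 kN; 0.6 F_y A_gv = 215.2 kN → shear rupture governs the shear term.
R_n = 179.6 + 1.0 × 450 × 60 / 1000 = 206.6 kN.
Design strength φR_n = 0.75 × 206.6 = 155 kN.

155 kN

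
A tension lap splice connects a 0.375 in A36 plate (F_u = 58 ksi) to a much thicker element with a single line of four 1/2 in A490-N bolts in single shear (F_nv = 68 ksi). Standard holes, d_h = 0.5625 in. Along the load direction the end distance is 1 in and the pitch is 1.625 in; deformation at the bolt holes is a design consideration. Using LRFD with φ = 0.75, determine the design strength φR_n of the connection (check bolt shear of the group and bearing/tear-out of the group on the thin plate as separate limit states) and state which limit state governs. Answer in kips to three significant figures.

Bolt shear: A_b = π·0.5²/4 = 0.1963 in²; R_n = 68 × 0.1963 × 4 × 1 = 53.41 kips → 0.75 × 53.41 = 40.1 kips.
Bearing (1.2 l_c t F_u ≤ 2.4 d t F_u): upper limit = 2.4·0.5·0.375·58 = 26.1 kips.
  Edge l_c = 1 − 0.5625/2 = 0.7188 → r_n = 18.76 kips; interior l_c = 1.625 − 0.5625 = 1.062 → r_n = 26.1 kips.
  R_n,bearing = 1·18.76 + 3·26.1 = 97.06 kips → 0.75 × 97.06 = 72.8 kips.
Bolt shear governs: 40.1 kips.

40.1 kips (bolt shear governs)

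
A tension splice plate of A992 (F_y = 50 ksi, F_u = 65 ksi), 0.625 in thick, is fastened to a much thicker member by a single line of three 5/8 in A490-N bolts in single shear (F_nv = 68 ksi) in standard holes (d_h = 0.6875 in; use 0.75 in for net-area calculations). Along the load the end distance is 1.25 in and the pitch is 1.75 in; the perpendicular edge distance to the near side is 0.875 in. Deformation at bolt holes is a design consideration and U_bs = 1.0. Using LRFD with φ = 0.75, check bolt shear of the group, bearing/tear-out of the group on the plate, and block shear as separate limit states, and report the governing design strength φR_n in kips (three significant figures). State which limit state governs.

46.9 kips (bolt shear governs)

Bolt shear: A_b = π·0.625²/4 = 0.3068 in²; R_n = 68 × 0.3068 × 3 × 1 = 62.59 kips → 0.75 × 62.59 = 46.9 kips.
Bearing: edge l_c = 0.9062, r_n = 44.18 kips; interior l_c = 1.062, r_n = 51.8 kips; R_n = 44.18 + 2·51.8 = 147.8 kips → 111 kips.
Block shear: A_gv = 2.969, A_nv = 1.797, A_nt = 0.3125 in²; R_n = min(0.6F_uA_nv, 0.6F_yA_gv) + U_bs·F_u·A_nt = 90.39 kips → 67.8 kips.
Bolt shear governs: 46.9 kips.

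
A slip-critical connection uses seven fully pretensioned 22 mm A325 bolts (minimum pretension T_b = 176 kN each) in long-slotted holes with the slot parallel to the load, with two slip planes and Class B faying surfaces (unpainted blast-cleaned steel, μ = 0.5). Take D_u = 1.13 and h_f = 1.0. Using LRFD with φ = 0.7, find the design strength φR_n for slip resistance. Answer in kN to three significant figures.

975 kN

R_n = μ · D_u · h_f · T_b · n_s · n_b = 0.5 × 1.13 × 1.0 × 176 × 2 × 7 = 1392 kN.
Design strength φR_n = 0.7 × 1392 = 975 kN.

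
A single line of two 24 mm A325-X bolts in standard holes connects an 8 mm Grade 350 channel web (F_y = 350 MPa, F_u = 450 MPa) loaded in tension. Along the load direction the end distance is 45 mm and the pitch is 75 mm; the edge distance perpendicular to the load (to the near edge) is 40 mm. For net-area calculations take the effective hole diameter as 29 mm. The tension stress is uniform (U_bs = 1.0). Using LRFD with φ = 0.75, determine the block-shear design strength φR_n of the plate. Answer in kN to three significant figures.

193 kN

Shear plane L_v = 45 + 1·75 = 120 mm; A_gv = 120 × 8 = 960 mm².
A_nv = (120 − 1.5·29) × 8 = 612 mm².
A_nt = (40 − 0.5·29) × 8 = 204 mm².
0.6 F_u A_nv = 165.2 kN; 0.6 F_y A_gv = 201.6 kN → shear rupture governs the shear term.
R_n = 165.2 + 1.0 × 450 × 204 / 1000 = 257 kN.
Design strength φR_n = 0.75 × 257 = 193 kN.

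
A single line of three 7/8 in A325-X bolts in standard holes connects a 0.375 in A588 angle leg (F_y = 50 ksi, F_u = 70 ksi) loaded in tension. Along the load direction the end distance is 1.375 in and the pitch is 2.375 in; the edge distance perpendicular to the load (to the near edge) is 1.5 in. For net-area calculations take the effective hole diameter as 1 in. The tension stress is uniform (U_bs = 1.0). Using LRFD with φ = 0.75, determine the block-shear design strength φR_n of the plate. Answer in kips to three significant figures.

62.5 kips

Shear plane L_v = 1.375 + 2·2.375 = 6.125 in; A_gv = 6.125 × 0.375 = 2.297 in².
A_nv = (6.125 − 2.5·1) × 0.375 = 1.359 in².
A_nt = (1.5 − 0.5·1) × 0.375 = 0.375 in².
0.6 F_u A_nv = 57.09 kips; 0.6 F_y A_gv = 68.91 kips → shear rupture governs the shear term.
R_n = 57.09 + 1.0 × 70 × 0.375 = 83.34 kips.
Design strength φR_n = 0.75 × 83.34 = 62.5 kips.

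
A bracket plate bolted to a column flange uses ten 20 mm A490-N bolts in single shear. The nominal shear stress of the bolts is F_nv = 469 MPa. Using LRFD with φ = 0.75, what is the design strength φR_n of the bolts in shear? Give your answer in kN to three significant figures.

1110 kN

A_b = π × 20² / 4 = 314.2 mm².
R_n = F_nv · A_b · n · n_s = 469 × 314.2 × 10 × 1 / 1000 = 1473 kN.
Design strength φR_n = 0.75 × 1473 = 1110 kN.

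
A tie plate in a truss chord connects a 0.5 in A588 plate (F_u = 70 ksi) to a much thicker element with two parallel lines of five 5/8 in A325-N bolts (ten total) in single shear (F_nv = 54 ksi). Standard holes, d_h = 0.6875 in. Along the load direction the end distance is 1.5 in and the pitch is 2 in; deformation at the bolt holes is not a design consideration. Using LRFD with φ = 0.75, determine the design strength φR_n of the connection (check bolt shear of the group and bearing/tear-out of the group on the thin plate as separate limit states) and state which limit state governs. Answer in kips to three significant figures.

Bolt shear: A_b = π·0.625²/4 = 0.3068 in²; R_n = 54 × 0.3068 × 10 × 1 = 165.7 kips → 0.75 × 165.7 = 124 kips.
Bearing (1.5 l_c t F_u ≤ 3.0 d t F_u): upper limit = 3.0·0.625·0.5·70 = 65.62 kips.
  Edge l_c = 1.5 − 0.6875/2 = 1.156 → r_n = 60.7 kips; interior l_c = 2 − 0.6875 = 1.312 → r_n = 65.62 kips.
  R_n,bearing = 2·60.7 + 8·65.62 = 646.4 kips → 0.75 × 646.4 = 485 kips.
Bolt shear governs: 124 kips.

124 kips (bolt shear governs)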